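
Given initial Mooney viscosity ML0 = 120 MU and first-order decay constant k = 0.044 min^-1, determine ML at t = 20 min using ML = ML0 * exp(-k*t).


ML = ML0 * exp(-k * t)
ML = 120 * exp(-0.044 * 20)
ML = 120 * 0.4148
ML = 49.77 MU

49.77 MU


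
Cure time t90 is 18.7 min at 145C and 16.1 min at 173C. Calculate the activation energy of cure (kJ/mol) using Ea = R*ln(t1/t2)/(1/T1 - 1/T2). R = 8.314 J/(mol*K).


T1 = 418.15 K, T2 = 446.15 K
1/T1 - 1/T2 = 1.5009e-04
ln(t1/t2) = ln(18.7/16.1) = 0.1497
Ea = 8.314 * 0.1497 / 1.5009e-04 = 8292.7605 J/mol
Ea = 8.29 kJ/mol

8.29 kJ/mol


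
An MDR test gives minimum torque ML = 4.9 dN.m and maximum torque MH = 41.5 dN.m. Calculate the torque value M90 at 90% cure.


M90 = ML + 0.9 * (MH - ML)
M90 = 4.9 + 0.9 * (41.5 - 4.9)
M90 = 4.9 + 0.9 * 36.6
M90 = 37.84 dN.m

37.84 dN.m


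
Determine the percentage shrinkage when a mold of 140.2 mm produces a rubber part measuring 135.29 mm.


Shrinkage = (mold - part) / mold * 100
= (140.2 - 135.29) / 140.2 * 100
= 4.91 / 140.2 * 100
= 3.5%

3.5%


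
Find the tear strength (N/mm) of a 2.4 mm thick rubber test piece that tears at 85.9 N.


Tear strength = force / thickness
= 85.9 / 2.4
= 35.79 N/mm

35.79 N/mm


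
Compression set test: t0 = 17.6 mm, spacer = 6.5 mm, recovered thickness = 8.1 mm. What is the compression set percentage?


CS = (t0 - recovered) / (t0 - ts) * 100
= (17.6 - 8.1) / (17.6 - 6.5) * 100
= 9.5 / 11.1 * 100
= 85.6%

85.6%


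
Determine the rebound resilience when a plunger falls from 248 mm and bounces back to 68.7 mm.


Resilience = h_rebound / h_drop * 100
= 68.7 / 248 * 100
= 27.7%

27.7%


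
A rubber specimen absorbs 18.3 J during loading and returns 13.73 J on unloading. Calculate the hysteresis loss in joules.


Hysteresis loss = loading - unloading
= 18.3 - 13.73
= 4.57 J

4.57 J


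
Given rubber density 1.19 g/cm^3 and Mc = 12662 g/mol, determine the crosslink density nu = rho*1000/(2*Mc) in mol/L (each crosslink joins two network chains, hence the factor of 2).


nu = rho * 1000 / (2 * Mc)
nu = 1.19 * 1000 / (2 * 12662)
nu = 1190.0 / 25324
nu = 0.0470 mol/L

0.0470 mol/L


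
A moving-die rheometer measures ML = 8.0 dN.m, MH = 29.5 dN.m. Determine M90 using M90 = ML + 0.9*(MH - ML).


M90 = ML + 0.9 * (MH - ML)
M90 = 8.0 + 0.9 * (29.5 - 8.0)
M90 = 8.0 + 0.9 * 21.5
M90 = 27.35 dN.m

27.35 dN.m


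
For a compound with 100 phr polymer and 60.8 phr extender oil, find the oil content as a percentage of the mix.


Oil % = oil / (100 + oil) * 100
= 60.8 / (100 + 60.8) * 100
= 60.8 / 160.8 * 100
= 37.81%

37.81%


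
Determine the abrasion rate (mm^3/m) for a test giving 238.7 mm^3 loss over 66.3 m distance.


Rate = volume_loss / distance
= 238.7 / 66.3
= 3.6 mm^3/m

3.6 mm^3/m


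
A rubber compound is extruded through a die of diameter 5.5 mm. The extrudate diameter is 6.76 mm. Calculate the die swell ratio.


Die swell ratio = D_extrudate / D_die
= 6.76 / 5.5
= 1.229

Die swell = 1.229


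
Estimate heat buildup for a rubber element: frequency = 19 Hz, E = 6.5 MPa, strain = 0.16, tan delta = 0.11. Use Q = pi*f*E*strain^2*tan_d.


Q = pi * f * E * strain^2 * tan_d
= pi * 19 * 6.5 * 0.16^2 * 0.11
= pi * 19 * 6.5 * 0.0256 * 0.11
= 1.0926

Q = 1.0926


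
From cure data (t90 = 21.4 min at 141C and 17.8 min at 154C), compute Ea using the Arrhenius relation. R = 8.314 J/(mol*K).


T1 = 414.15 K, T2 = 427.15 K
1/T1 - 1/T2 = 7.3486e-05
ln(t1/t2) = ln(21.4/17.8) = 0.1842
Ea = 8.314 * 0.1842 / 7.3486e-05 = 20838.9870 J/mol
Ea = 20.84 kJ/mol

20.84 kJ/mol


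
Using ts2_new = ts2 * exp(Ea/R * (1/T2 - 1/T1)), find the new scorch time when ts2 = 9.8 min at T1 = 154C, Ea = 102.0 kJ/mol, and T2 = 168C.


Convert temperatures: T1 = 154 + 273.15 = 427.15 K, T2 = 168 + 273.15 = 441.15 K
ts2_new = 9.8 * exp(102000 / 8.314 * (1/441.15 - 1/427.15))
1/T2 - 1/T1 = -7.4295e-05
ts2_new = 3.94 min

3.94 min


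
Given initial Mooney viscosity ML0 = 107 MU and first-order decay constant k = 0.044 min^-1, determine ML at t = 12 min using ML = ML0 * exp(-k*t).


ML = ML0 * exp(-k * t)
ML = 107 * exp(-0.044 * 12)
ML = 107 * 0.5898
ML = 63.11 MU

63.11 MU


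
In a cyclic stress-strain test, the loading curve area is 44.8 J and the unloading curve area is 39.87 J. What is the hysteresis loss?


Hysteresis loss = loading - unloading
= 44.8 - 39.87
= 4.93 J

4.93 J


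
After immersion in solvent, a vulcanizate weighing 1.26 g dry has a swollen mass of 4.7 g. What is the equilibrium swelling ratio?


Q = W_swollen / W_dry
Q = 4.7 / 1.26
Q = 3.73

Q = 3.73


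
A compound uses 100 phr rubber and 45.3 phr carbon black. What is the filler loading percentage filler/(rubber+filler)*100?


Filler % = filler / (rubber + filler) * 100
= 45.3 / (100 + 45.3) * 100
= 45.3 / 145.3 * 100
= 31.18%

31.18%


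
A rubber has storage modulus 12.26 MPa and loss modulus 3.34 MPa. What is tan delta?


tan delta = E'' / E'
= 3.34 / 12.26
= 0.2724

tan delta = 0.2724


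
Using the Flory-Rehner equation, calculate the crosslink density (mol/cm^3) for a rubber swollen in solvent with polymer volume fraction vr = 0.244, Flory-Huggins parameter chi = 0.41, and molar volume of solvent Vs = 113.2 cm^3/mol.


ln(1 - vr) = ln(1 - 0.244) = -0.2797
Numerator = -((-0.2797) + 0.244 + 0.41 * 0.244^2) = 0.0113
Denominator = 113.2 * (0.244^(1/3) - 0.244/2) = 56.9260
nu = 0.0113 / 56.9260 = 1.9858e-04 mol/cm^3

1.9858e-04 mol/cm^3


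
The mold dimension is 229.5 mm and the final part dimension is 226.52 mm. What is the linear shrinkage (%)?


Shrinkage = (mold - part) / mold * 100
= (229.5 - 226.52) / 229.5 * 100
= 2.98 / 229.5 * 100
= 1.3%

1.3%


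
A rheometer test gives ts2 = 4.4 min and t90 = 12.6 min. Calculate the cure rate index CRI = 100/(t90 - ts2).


CRI = 100 / (t90 - ts2)
= 100 / (12.6 - 4.4)
= 100 / 8.2
= 12.2 min^-1

12.2 min^-1


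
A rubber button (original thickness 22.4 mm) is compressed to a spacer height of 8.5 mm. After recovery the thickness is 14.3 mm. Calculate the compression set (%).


CS = (t0 - recovered) / (t0 - ts) * 100
= (22.4 - 14.3) / (22.4 - 8.5) * 100
= 8.1 / 13.9 * 100
= 58.3%

58.3%


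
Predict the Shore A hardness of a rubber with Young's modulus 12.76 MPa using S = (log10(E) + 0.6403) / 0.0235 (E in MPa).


log10(E) = 0.0235*S - 0.6403  =>  S = (log10(E) + 0.6403) / 0.0235
log10(12.76) = 1.105851
S = (1.105851 + 0.6403) / 0.0235 = 1.746151 / 0.0235
S = 74.3

Shore A = 74.3


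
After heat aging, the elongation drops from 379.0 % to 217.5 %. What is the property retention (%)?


Retention = aged / original * 100
= 217.5 / 379.0 * 100
= 57.4%

57.4%


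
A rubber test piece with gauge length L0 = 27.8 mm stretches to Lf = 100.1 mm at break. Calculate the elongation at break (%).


Elongation = (Lf - L0) / L0 * 100
= (100.1 - 27.8) / 27.8 * 100
= 72.3 / 27.8 * 100
= 260.1%

260.1%


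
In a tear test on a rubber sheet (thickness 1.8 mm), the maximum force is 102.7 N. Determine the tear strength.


Tear strength = force / thickness
= 102.7 / 1.8
= 57.06 N/mm

57.06 N/mm


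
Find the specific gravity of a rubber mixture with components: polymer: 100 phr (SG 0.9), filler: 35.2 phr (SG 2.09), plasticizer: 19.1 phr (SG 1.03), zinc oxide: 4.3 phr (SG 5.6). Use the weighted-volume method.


Sum of weights = 158.6
Volume contributions:
  polymer: 100/0.9 = 111.1111
  filler: 35.2/2.09 = 16.8421
  plasticizer: 19.1/1.03 = 18.5437
  zinc oxide: 4.3/5.6 = 0.7679
Sum of volumes = 147.2648
SG = 158.6 / 147.2648 = 1.077

SG = 1.077


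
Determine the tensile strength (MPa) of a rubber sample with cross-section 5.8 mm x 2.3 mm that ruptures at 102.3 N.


Area = width * thickness = 5.8 * 2.3 = 13.34 mm^2
TS = force / area = 102.3 / 13.34 = 7.67 MPa

7.67 MPa


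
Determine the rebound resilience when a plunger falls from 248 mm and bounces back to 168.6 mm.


Resilience = h_rebound / h_drop * 100
= 168.6 / 248 * 100
= 68.0%

68.0%


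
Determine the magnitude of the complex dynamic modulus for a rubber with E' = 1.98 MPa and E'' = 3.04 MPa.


|E*| = sqrt(E'^2 + E''^2)
= sqrt(1.98^2 + 3.04^2)
= sqrt(3.9204 + 9.2416)
= 3.628 MPa

3.628 MPa


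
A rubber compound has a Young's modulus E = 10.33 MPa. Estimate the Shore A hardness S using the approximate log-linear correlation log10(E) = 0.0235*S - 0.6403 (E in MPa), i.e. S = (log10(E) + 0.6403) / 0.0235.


log10(E) = 0.0235*S - 0.6403  =>  S = (log10(E) + 0.6403) / 0.0235
log10(10.33) = 1.014100
S = (1.014100 + 0.6403) / 0.0235 = 1.654400 / 0.0235
S = 70.4

Shore A = 70.4


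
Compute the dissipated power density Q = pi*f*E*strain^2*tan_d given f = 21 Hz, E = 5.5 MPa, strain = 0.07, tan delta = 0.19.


Q = pi * f * E * strain^2 * tan_d
= pi * 21 * 5.5 * 0.07^2 * 0.19
= pi * 21 * 5.5 * 0.0049 * 0.19
= 0.3378

Q = 0.3378


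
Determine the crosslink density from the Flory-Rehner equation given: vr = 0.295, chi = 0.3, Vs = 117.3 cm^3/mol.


ln(1 - vr) = ln(1 - 0.295) = -0.3496
Numerator = -((-0.3496) + 0.295 + 0.3 * 0.295^2) = 0.0284
Denominator = 117.3 * (0.295^(1/3) - 0.295/2) = 60.7840
nu = 0.0284 / 60.7840 = 4.6805e-04 mol/cm^3

4.6805e-04 mol/cm^3


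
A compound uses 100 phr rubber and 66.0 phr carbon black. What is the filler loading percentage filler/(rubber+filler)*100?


Filler % = filler / (rubber + filler) * 100
= 66.0 / (100 + 66.0) * 100
= 66.0 / 166.0 * 100
= 39.76%

39.76%


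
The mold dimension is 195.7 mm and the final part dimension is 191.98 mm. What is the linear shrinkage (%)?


Shrinkage = (mold - part) / mold * 100
= (195.7 - 191.98) / 195.7 * 100
= 3.72 / 195.7 * 100
= 1.9%

1.9%


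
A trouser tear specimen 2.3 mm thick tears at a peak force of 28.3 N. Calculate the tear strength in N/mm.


Tear strength = force / thickness
= 28.3 / 2.3
= 12.3 N/mm

12.3 N/mm


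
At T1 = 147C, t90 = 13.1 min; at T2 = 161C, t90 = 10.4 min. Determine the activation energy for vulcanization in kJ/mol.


T1 = 420.15 K, T2 = 434.15 K
1/T1 - 1/T2 = 7.6751e-05
ln(t1/t2) = ln(13.1/10.4) = 0.2308
Ea = 8.314 * 0.2308 / 7.6751e-05 = 25001.9597 J/mol
Ea = 25.0 kJ/mol

25.0 kJ/mol


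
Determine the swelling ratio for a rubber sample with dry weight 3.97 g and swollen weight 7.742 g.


Q = W_swollen / W_dry
Q = 7.742 / 3.97
Q = 1.95

Q = 1.95


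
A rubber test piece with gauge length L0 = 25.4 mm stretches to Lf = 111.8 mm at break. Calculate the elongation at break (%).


Elongation = (Lf - L0) / L0 * 100
= (111.8 - 25.4) / 25.4 * 100
= 86.4 / 25.4 * 100
= 340.2%

340.2%


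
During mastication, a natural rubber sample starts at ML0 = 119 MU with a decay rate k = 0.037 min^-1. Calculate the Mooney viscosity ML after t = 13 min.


ML = ML0 * exp(-k * t)
ML = 119 * exp(-0.037 * 13)
ML = 119 * 0.6182
ML = 73.56 MU

73.56 MU


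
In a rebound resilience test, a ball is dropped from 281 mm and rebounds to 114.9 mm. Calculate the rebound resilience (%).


Resilience = h_rebound / h_drop * 100
= 114.9 / 281 * 100
= 40.9%

40.9%


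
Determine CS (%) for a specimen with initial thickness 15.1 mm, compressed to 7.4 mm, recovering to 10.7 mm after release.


CS = (t0 - recovered) / (t0 - ts) * 100
= (15.1 - 10.7) / (15.1 - 7.4) * 100
= 4.4 / 7.7 * 100
= 57.1%

57.1%


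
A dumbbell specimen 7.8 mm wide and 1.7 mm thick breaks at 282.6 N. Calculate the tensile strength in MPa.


Area = width * thickness = 7.8 * 1.7 = 13.26 mm^2
TS = force / area = 282.6 / 13.26 = 21.31 MPa

21.31 MPa


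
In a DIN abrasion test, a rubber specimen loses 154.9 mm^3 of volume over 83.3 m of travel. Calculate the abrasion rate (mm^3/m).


Rate = volume_loss / distance
= 154.9 / 83.3
= 1.86 mm^3/m

1.86 mm^3/m


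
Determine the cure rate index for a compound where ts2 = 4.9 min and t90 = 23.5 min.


CRI = 100 / (t90 - ts2)
= 100 / (23.5 - 4.9)
= 100 / 18.6
= 5.38 min^-1

5.38 min^-1


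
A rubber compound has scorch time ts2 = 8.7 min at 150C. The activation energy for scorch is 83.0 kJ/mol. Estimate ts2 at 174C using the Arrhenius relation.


Convert temperatures: T1 = 150 + 273.15 = 423.15 K, T2 = 174 + 273.15 = 447.15 K
ts2_new = 8.7 * exp(83000 / 8.314 * (1/447.15 - 1/423.15))
1/T2 - 1/T1 = -1.2684e-04
ts2_new = 2.45 min

2.45 min


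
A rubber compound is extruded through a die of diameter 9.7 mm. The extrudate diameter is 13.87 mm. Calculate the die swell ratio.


Die swell ratio = D_extrudate / D_die
= 13.87 / 9.7
= 1.43

Die swell = 1.43


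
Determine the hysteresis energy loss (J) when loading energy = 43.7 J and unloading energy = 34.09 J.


Hysteresis loss = loading - unloading
= 43.7 - 34.09
= 9.61 J

9.61 J


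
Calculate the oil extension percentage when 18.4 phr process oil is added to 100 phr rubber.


Oil % = oil / (100 + oil) * 100
= 18.4 / (100 + 18.4) * 100
= 18.4 / 118.4 * 100
= 15.54%

15.54%


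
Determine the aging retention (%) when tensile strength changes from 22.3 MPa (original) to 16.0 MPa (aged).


Retention = aged / original * 100
= 16.0 / 22.3 * 100
= 71.7%

71.7%


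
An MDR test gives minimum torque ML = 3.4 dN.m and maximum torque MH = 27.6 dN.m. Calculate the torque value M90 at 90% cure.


M90 = ML + 0.9 * (MH - ML)
M90 = 3.4 + 0.9 * (27.6 - 3.4)
M90 = 3.4 + 0.9 * 24.2
M90 = 25.18 dN.m

25.18 dN.m


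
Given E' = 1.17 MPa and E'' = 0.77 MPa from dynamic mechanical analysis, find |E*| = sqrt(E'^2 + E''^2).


|E*| = sqrt(E'^2 + E''^2)
= sqrt(1.17^2 + 0.77^2)
= sqrt(1.3689 + 0.5929)
= 1.401 MPa

1.401 MPa


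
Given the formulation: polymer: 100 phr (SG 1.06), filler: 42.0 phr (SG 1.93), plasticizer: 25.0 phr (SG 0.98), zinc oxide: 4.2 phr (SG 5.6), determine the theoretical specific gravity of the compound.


Sum of weights = 171.2
Volume contributions:
  polymer: 100/1.06 = 94.3396
  filler: 42.0/1.93 = 21.7617
  plasticizer: 25.0/0.98 = 25.5102
  zinc oxide: 4.2/5.6 = 0.7500
Sum of volumes = 142.3615
SG = 171.2 / 142.3615 = 1.203

SG = 1.203


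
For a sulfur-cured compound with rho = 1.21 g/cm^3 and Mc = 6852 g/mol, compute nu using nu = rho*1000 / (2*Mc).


nu = rho * 1000 / (2 * Mc)
nu = 1.21 * 1000 / (2 * 6852)
nu = 1210.0 / 13704
nu = 0.0883 mol/L

0.0883 mol/L


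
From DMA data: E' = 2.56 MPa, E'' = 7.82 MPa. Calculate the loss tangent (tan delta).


tan delta = E'' / E'
= 7.82 / 2.56
= 3.0547

tan delta = 3.0547


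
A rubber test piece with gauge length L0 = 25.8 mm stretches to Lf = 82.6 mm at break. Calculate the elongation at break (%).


Elongation = (Lf - L0) / L0 * 100
= (82.6 - 25.8) / 25.8 * 100
= 56.8 / 25.8 * 100
= 220.2%

220.2%


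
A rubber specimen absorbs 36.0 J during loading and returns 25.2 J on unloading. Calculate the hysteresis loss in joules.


Hysteresis loss = loading - unloading
= 36.0 - 25.2
= 10.8 J

10.8 J


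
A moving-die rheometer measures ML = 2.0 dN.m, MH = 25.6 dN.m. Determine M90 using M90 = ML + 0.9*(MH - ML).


M90 = ML + 0.9 * (MH - ML)
M90 = 2.0 + 0.9 * (25.6 - 2.0)
M90 = 2.0 + 0.9 * 23.6
M90 = 23.24 dN.m

23.24 dN.m


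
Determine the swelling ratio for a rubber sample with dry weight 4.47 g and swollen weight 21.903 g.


Q = W_swollen / W_dry
Q = 21.903 / 4.47
Q = 4.9

Q = 4.9


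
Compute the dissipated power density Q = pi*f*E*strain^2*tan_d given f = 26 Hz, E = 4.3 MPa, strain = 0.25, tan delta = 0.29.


Q = pi * f * E * strain^2 * tan_d
= pi * 26 * 4.3 * 0.25^2 * 0.29
= pi * 26 * 4.3 * 0.0625 * 0.29
= 6.3660

Q = 6.3660


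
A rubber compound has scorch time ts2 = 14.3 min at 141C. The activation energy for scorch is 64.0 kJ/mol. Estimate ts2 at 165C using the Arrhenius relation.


Convert temperatures: T1 = 141 + 273.15 = 414.15 K, T2 = 165 + 273.15 = 438.15 K
ts2_new = 14.3 * exp(64000 / 8.314 * (1/438.15 - 1/414.15))
1/T2 - 1/T1 = -1.3226e-04
ts2_new = 5.17 min

5.17 min


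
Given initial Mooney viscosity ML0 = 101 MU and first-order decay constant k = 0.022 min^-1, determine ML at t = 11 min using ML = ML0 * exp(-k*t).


ML = ML0 * exp(-k * t)
ML = 101 * exp(-0.022 * 11)
ML = 101 * 0.7851
ML = 79.29 MU

79.29 MU


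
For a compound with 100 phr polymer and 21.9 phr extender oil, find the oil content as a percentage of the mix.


Oil % = oil / (100 + oil) * 100
= 21.9 / (100 + 21.9) * 100
= 21.9 / 121.9 * 100
= 17.97%

17.97%


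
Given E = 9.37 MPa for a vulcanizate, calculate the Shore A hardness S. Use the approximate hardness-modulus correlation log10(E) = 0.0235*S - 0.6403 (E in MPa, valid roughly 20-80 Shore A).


log10(E) = 0.0235*S - 0.6403  =>  S = (log10(E) + 0.6403) / 0.0235
log10(9.37) = 0.971740
S = (0.971740 + 0.6403) / 0.0235 = 1.612040 / 0.0235
S = 68.6

Shore A = 68.6


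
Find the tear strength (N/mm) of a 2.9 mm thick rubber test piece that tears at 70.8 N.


Tear strength = force / thickness
= 70.8 / 2.9
= 24.41 N/mm

24.41 N/mm


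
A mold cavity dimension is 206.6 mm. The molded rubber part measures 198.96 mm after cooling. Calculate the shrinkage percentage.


Shrinkage = (mold - part) / mold * 100
= (206.6 - 198.96) / 206.6 * 100
= 7.64 / 206.6 * 100
= 3.7%

3.7%


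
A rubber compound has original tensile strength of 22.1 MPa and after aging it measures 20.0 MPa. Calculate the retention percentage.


Retention = aged / original * 100
= 20.0 / 22.1 * 100
= 90.5%

90.5%


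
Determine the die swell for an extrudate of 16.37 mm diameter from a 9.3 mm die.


Die swell ratio = D_extrudate / D_die
= 16.37 / 9.3
= 1.76

Die swell = 1.76


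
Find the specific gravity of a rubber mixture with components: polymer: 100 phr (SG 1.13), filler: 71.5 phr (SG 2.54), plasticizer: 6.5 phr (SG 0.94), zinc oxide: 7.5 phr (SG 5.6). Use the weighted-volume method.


Sum of weights = 185.5
Volume contributions:
  polymer: 100/1.13 = 88.4956
  filler: 71.5/2.54 = 28.1496
  plasticizer: 6.5/0.94 = 6.9149
  zinc oxide: 7.5/5.6 = 1.3393
Sum of volumes = 124.8994
SG = 185.5 / 124.8994 = 1.485

SG = 1.485


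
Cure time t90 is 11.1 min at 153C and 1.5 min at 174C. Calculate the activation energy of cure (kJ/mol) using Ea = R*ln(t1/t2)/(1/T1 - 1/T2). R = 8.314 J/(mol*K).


T1 = 426.15 K, T2 = 447.15 K
1/T1 - 1/T2 = 1.1021e-04
ln(t1/t2) = ln(11.1/1.5) = 2.0015
Ea = 8.314 * 2.0015 / 1.1021e-04 = 150993.3109 J/mol
Ea = 150.99 kJ/mol

150.99 kJ/mol


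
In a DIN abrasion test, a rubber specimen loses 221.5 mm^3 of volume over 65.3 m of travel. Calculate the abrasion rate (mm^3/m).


Rate = volume_loss / distance
= 221.5 / 65.3
= 3.392 mm^3/m

3.392 mm^3/m


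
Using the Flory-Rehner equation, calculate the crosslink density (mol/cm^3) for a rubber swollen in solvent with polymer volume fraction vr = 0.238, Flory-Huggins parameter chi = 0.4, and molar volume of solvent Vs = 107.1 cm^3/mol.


ln(1 - vr) = ln(1 - 0.238) = -0.2718
Numerator = -((-0.2718) + 0.238 + 0.4 * 0.238^2) = 0.0112
Denominator = 107.1 * (0.238^(1/3) - 0.238/2) = 53.6266
nu = 0.0112 / 53.6266 = 2.0794e-04 mol/cm^3

2.0794e-04 mol/cm^3


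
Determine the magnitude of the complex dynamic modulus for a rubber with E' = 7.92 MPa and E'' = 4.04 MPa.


|E*| = sqrt(E'^2 + E''^2)
= sqrt(7.92^2 + 4.04^2)
= sqrt(62.7264 + 16.3216)
= 8.891 MPa

8.891 MPa


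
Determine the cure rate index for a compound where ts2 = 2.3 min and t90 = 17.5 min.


CRI = 100 / (t90 - ts2)
= 100 / (17.5 - 2.3)
= 100 / 15.2
= 6.58 min^-1

6.58 min^-1


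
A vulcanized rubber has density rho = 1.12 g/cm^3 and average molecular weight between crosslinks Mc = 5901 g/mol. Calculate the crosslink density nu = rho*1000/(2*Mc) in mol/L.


nu = rho * 1000 / (2 * Mc)
nu = 1.12 * 1000 / (2 * 5901)
nu = 1120.0 / 11802
nu = 0.0949 mol/L

0.0949 mol/L


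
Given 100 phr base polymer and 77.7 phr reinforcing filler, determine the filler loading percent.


Filler % = filler / (rubber + filler) * 100
= 77.7 / (100 + 77.7) * 100
= 77.7 / 177.7 * 100
= 43.73%

43.73%


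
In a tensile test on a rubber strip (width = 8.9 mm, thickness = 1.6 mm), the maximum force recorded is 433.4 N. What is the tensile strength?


Area = width * thickness = 8.9 * 1.6 = 14.24 mm^2
TS = force / area = 433.4 / 14.24 = 30.44 MPa

30.44 MPa


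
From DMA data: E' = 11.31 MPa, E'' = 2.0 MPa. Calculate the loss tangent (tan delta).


tan delta = E'' / E'
= 2.0 / 11.31
= 0.1768

tan delta = 0.1768


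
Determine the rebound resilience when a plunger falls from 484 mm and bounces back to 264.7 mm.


Resilience = h_rebound / h_drop * 100
= 264.7 / 484 * 100
= 54.7%

54.7%


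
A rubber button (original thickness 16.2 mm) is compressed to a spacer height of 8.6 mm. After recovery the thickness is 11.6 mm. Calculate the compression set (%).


CS = (t0 - recovered) / (t0 - ts) * 100
= (16.2 - 11.6) / (16.2 - 8.6) * 100
= 4.6 / 7.6 * 100
= 60.5%

60.5%


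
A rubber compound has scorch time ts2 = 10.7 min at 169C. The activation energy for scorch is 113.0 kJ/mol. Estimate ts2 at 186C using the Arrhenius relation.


Convert temperatures: T1 = 169 + 273.15 = 442.15 K, T2 = 186 + 273.15 = 459.15 K
ts2_new = 10.7 * exp(113000 / 8.314 * (1/459.15 - 1/442.15))
1/T2 - 1/T1 = -8.3738e-05
ts2_new = 3.43 min

3.43 min


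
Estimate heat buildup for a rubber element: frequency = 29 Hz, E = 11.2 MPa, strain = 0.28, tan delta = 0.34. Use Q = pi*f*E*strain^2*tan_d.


Q = pi * f * E * strain^2 * tan_d
= pi * 29 * 11.2 * 0.28^2 * 0.34
= pi * 29 * 11.2 * 0.0784 * 0.34
= 27.1995

Q = 27.1995


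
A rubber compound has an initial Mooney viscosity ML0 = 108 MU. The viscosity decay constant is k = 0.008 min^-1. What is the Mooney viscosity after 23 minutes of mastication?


ML = ML0 * exp(-k * t)
ML = 108 * exp(-0.008 * 23)
ML = 108 * 0.8319
ML = 89.85 MU

89.85 MU


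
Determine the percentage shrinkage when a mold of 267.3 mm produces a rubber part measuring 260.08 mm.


Shrinkage = (mold - part) / mold * 100
= (267.3 - 260.08) / 267.3 * 100
= 7.22 / 267.3 * 100
= 2.7%

2.7%


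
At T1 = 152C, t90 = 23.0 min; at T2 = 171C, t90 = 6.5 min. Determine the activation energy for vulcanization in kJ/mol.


T1 = 425.15 K, T2 = 444.15 K
1/T1 - 1/T2 = 1.0062e-04
ln(t1/t2) = ln(23.0/6.5) = 1.2637
Ea = 8.314 * 1.2637 / 1.0062e-04 = 104416.5930 J/mol
Ea = 104.42 kJ/mol

104.42 kJ/mol


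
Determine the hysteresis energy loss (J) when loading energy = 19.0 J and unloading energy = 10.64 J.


Hysteresis loss = loading - unloading
= 19.0 - 10.64
= 8.36 J

8.36 J


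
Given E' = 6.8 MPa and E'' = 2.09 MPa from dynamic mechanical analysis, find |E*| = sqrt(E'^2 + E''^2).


|E*| = sqrt(E'^2 + E''^2)
= sqrt(6.8^2 + 2.09^2)
= sqrt(46.2400 + 4.3681)
= 7.114 MPa

7.114 MPa


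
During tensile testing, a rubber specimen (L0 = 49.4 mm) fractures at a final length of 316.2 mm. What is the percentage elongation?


Elongation = (Lf - L0) / L0 * 100
= (316.2 - 49.4) / 49.4 * 100
= 266.8 / 49.4 * 100
= 540.1%

540.1%


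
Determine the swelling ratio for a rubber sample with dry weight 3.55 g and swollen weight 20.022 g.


Q = W_swollen / W_dry
Q = 20.022 / 3.55
Q = 5.64

Q = 5.64


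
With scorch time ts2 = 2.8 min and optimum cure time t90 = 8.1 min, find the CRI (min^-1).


CRI = 100 / (t90 - ts2)
= 100 / (8.1 - 2.8)
= 100 / 5.3
= 18.87 min^-1

18.87 min^-1


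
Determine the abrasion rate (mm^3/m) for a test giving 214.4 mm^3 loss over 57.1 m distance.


Rate = volume_loss / distance
= 214.4 / 57.1
= 3.755 mm^3/m

3.755 mm^3/m


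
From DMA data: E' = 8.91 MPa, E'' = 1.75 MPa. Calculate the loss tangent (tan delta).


tan delta = E'' / E'
= 1.75 / 8.91
= 0.1964

tan delta = 0.1964


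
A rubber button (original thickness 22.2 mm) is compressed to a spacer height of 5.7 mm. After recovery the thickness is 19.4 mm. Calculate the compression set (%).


CS = (t0 - recovered) / (t0 - ts) * 100
= (22.2 - 19.4) / (22.2 - 5.7) * 100
= 2.8 / 16.5 * 100
= 17.0%

17.0%


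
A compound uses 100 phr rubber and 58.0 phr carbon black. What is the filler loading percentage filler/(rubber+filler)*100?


Filler % = filler / (rubber + filler) * 100
= 58.0 / (100 + 58.0) * 100
= 58.0 / 158.0 * 100
= 36.71%

36.71%


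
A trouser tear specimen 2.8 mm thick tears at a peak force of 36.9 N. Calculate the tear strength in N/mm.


Tear strength = force / thickness
= 36.9 / 2.8
= 13.18 N/mm

13.18 N/mm


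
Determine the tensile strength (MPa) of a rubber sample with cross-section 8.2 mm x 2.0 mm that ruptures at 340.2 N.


Area = width * thickness = 8.2 * 2.0 = 16.4 mm^2
TS = force / area = 340.2 / 16.4 = 20.74 MPa

20.74 MPa


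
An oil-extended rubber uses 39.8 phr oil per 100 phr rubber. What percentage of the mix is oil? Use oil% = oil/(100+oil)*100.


Oil % = oil / (100 + oil) * 100
= 39.8 / (100 + 39.8) * 100
= 39.8 / 139.8 * 100
= 28.47%

28.47%


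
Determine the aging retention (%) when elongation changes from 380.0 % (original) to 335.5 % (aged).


Retention = aged / original * 100
= 335.5 / 380.0 * 100
= 88.3%

88.3%


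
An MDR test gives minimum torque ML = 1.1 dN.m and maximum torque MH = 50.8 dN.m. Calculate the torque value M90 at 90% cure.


M90 = ML + 0.9 * (MH - ML)
M90 = 1.1 + 0.9 * (50.8 - 1.1)
M90 = 1.1 + 0.9 * 49.7
M90 = 45.83 dN.m

45.83 dN.m


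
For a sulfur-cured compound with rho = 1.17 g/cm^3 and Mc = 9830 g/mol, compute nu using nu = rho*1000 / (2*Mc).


nu = rho * 1000 / (2 * Mc)
nu = 1.17 * 1000 / (2 * 9830)
nu = 1170.0 / 19660
nu = 0.0595 mol/L

0.0595 mol/L


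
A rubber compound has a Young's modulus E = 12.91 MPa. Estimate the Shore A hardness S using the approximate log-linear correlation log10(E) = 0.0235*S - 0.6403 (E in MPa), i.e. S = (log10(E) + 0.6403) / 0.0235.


log10(E) = 0.0235*S - 0.6403  =>  S = (log10(E) + 0.6403) / 0.0235
log10(12.91) = 1.110926
S = (1.110926 + 0.6403) / 0.0235 = 1.751226 / 0.0235
S = 74.5

Shore A = 74.5


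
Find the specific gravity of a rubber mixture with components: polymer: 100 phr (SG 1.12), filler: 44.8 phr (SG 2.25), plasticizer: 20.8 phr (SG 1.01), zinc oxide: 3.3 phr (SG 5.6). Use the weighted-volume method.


Sum of weights = 168.9
Volume contributions:
  polymer: 100/1.12 = 89.2857
  filler: 44.8/2.25 = 19.9111
  plasticizer: 20.8/1.01 = 20.5941
  zinc oxide: 3.3/5.6 = 0.5893
Sum of volumes = 130.3802
SG = 168.9 / 130.3802 = 1.295

SG = 1.295


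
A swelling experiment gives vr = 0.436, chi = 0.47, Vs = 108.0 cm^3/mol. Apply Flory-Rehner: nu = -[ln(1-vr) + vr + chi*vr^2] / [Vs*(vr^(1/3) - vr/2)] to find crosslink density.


ln(1 - vr) = ln(1 - 0.436) = -0.5727
Numerator = -((-0.5727) + 0.436 + 0.47 * 0.436^2) = 0.0474
Denominator = 108.0 * (0.436^(1/3) - 0.436/2) = 58.3501
nu = 0.0474 / 58.3501 = 8.1158e-04 mol/cm^3

8.1158e-04 mol/cm^3


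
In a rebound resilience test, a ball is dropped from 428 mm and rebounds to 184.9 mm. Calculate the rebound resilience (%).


Resilience = h_rebound / h_drop * 100
= 184.9 / 428 * 100
= 43.2%

43.2%


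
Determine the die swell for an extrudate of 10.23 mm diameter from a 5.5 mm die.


Die swell ratio = D_extrudate / D_die
= 10.23 / 5.5
= 1.86

Die swell = 1.86


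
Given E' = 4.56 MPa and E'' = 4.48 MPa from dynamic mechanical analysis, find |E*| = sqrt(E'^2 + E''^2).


|E*| = sqrt(E'^2 + E''^2)
= sqrt(4.56^2 + 4.48^2)
= sqrt(20.7936 + 20.0704)
= 6.392 MPa

6.392 MPa


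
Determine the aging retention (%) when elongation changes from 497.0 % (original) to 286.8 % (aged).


Retention = aged / original * 100
= 286.8 / 497.0 * 100
= 57.7%

57.7%


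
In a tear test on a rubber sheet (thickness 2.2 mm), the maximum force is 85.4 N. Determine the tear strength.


Tear strength = force / thickness
= 85.4 / 2.2
= 38.82 N/mm

38.82 N/mm


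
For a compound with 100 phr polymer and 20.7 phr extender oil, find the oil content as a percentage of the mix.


Oil % = oil / (100 + oil) * 100
= 20.7 / (100 + 20.7) * 100
= 20.7 / 120.7 * 100
= 17.15%

17.15%


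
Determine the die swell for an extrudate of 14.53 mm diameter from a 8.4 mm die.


Die swell ratio = D_extrudate / D_die
= 14.53 / 8.4
= 1.73

Die swell = 1.73


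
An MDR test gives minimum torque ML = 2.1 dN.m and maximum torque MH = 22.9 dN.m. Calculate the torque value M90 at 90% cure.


M90 = ML + 0.9 * (MH - ML)
M90 = 2.1 + 0.9 * (22.9 - 2.1)
M90 = 2.1 + 0.9 * 20.8
M90 = 20.82 dN.m

20.82 dN.m


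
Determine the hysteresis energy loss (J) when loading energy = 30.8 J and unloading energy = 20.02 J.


Hysteresis loss = loading - unloading
= 30.8 - 20.02
= 10.78 J

10.78 J


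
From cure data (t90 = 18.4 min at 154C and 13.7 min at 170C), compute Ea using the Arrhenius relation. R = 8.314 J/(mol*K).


T1 = 427.15 K, T2 = 443.15 K
1/T1 - 1/T2 = 8.4526e-05
ln(t1/t2) = ln(18.4/13.7) = 0.2950
Ea = 8.314 * 0.2950 / 8.4526e-05 = 29011.9364 J/mol
Ea = 29.01 kJ/mol

29.01 kJ/mol


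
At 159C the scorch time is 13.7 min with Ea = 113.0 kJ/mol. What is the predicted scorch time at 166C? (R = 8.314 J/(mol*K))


Convert temperatures: T1 = 159 + 273.15 = 432.15 K, T2 = 166 + 273.15 = 439.15 K
ts2_new = 13.7 * exp(113000 / 8.314 * (1/439.15 - 1/432.15))
1/T2 - 1/T1 = -3.6885e-05
ts2_new = 8.3 min

8.3 min


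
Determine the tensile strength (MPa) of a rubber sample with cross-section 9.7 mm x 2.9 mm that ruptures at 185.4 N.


Area = width * thickness = 9.7 * 2.9 = 28.13 mm^2
TS = force / area = 185.4 / 28.13 = 6.59 MPa

6.59 MPa


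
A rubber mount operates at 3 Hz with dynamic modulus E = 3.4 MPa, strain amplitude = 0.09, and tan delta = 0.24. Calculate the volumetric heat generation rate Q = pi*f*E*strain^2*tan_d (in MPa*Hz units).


Q = pi * f * E * strain^2 * tan_d
= pi * 3 * 3.4 * 0.09^2 * 0.24
= pi * 3 * 3.4 * 0.0081 * 0.24
= 0.0623

Q = 0.0623


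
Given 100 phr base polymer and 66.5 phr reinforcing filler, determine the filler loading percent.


Filler % = filler / (rubber + filler) * 100
= 66.5 / (100 + 66.5) * 100
= 66.5 / 166.5 * 100
= 39.94%

39.94%


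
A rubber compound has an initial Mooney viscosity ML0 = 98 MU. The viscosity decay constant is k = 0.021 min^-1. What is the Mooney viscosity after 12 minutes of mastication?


ML = ML0 * exp(-k * t)
ML = 98 * exp(-0.021 * 12)
ML = 98 * 0.7772
ML = 76.17 MU

76.17 MU


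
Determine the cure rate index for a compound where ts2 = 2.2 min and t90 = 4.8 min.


CRI = 100 / (t90 - ts2)
= 100 / (4.8 - 2.2)
= 100 / 2.6
= 38.46 min^-1

38.46 min^-1


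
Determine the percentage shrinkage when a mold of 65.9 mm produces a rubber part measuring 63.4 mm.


Shrinkage = (mold - part) / mold * 100
= (65.9 - 63.4) / 65.9 * 100
= 2.5 / 65.9 * 100
= 3.79%

3.79%


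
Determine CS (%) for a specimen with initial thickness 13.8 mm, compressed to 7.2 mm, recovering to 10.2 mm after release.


CS = (t0 - recovered) / (t0 - ts) * 100
= (13.8 - 10.2) / (13.8 - 7.2) * 100
= 3.6 / 6.6 * 100
= 54.5%

54.5%


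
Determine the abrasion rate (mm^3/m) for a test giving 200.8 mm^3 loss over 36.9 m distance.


Rate = volume_loss / distance
= 200.8 / 36.9
= 5.442 mm^3/m

5.442 mm^3/m


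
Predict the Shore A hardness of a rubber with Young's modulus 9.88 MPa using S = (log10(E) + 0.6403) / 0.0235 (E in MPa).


log10(E) = 0.0235*S - 0.6403  =>  S = (log10(E) + 0.6403) / 0.0235
log10(9.88) = 0.994757
S = (0.994757 + 0.6403) / 0.0235 = 1.635057 / 0.0235
S = 69.6

Shore A = 69.6


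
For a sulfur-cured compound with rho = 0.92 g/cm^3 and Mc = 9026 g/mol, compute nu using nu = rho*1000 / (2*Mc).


nu = rho * 1000 / (2 * Mc)
nu = 0.92 * 1000 / (2 * 9026)
nu = 920.0 / 18052
nu = 0.0510 mol/L

0.0510 mol/L


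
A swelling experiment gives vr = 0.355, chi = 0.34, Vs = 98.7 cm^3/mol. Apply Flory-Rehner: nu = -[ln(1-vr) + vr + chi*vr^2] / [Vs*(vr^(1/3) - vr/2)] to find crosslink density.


ln(1 - vr) = ln(1 - 0.355) = -0.4385
Numerator = -((-0.4385) + 0.355 + 0.34 * 0.355^2) = 0.0407
Denominator = 98.7 * (0.355^(1/3) - 0.355/2) = 52.3672
nu = 0.0407 / 52.3672 = 7.7637e-04 mol/cm^3

7.7637e-04 mol/cm^3


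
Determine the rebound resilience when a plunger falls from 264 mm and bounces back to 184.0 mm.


Resilience = h_rebound / h_drop * 100
= 184.0 / 264 * 100
= 69.7%

69.7%


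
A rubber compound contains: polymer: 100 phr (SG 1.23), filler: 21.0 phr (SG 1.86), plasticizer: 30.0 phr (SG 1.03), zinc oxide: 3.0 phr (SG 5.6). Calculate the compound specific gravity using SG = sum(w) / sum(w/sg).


Sum of weights = 154.0
Volume contributions:
  polymer: 100/1.23 = 81.3008
  filler: 21.0/1.86 = 11.2903
  plasticizer: 30.0/1.03 = 29.1262
  zinc oxide: 3.0/5.6 = 0.5357
Sum of volumes = 122.2531
SG = 154.0 / 122.2531 = 1.26

SG = 1.26


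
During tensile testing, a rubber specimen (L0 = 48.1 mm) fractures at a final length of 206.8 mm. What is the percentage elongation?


Elongation = (Lf - L0) / L0 * 100
= (206.8 - 48.1) / 48.1 * 100
= 158.7 / 48.1 * 100
= 329.9%

329.9%


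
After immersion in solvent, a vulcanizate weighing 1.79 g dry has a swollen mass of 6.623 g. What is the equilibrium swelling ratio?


Q = W_swollen / W_dry
Q = 6.623 / 1.79
Q = 3.7

Q = 3.7


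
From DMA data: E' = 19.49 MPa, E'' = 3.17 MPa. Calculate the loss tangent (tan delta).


tan delta = E'' / E'
= 3.17 / 19.49
= 0.1626

tan delta = 0.1626


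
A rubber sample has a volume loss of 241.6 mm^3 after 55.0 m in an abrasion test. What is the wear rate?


Rate = volume_loss / distance
= 241.6 / 55.0
= 4.393 mm^3/m

4.393 mm^3/m


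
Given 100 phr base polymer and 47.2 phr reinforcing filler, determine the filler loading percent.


Filler % = filler / (rubber + filler) * 100
= 47.2 / (100 + 47.2) * 100
= 47.2 / 147.2 * 100
= 32.07%

32.07%


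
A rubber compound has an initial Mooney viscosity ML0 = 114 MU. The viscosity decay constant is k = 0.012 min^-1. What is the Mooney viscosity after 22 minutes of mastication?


ML = ML0 * exp(-k * t)
ML = 114 * exp(-0.012 * 22)
ML = 114 * 0.7680
ML = 87.55 MU

87.55 MU


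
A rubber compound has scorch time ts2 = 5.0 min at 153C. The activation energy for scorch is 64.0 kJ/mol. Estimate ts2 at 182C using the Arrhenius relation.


Convert temperatures: T1 = 153 + 273.15 = 426.15 K, T2 = 182 + 273.15 = 455.15 K
ts2_new = 5.0 * exp(64000 / 8.314 * (1/455.15 - 1/426.15))
1/T2 - 1/T1 = -1.4951e-04
ts2_new = 1.58 min

1.58 min


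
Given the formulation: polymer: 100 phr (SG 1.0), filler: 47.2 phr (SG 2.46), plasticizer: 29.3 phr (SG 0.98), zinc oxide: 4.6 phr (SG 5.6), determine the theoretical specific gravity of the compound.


Sum of weights = 181.1
Volume contributions:
  polymer: 100/1.0 = 100.0000
  filler: 47.2/2.46 = 19.1870
  plasticizer: 29.3/0.98 = 29.8980
  zinc oxide: 4.6/5.6 = 0.8214
Sum of volumes = 149.9064
SG = 181.1 / 149.9064 = 1.208

SG = 1.208


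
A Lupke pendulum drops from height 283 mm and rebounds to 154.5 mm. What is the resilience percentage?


Resilience = h_rebound / h_drop * 100
= 154.5 / 283 * 100
= 54.6%

54.6%


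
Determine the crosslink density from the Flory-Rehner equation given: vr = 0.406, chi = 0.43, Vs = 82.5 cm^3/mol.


ln(1 - vr) = ln(1 - 0.406) = -0.5209
Numerator = -((-0.5209) + 0.406 + 0.43 * 0.406^2) = 0.0440
Denominator = 82.5 * (0.406^(1/3) - 0.406/2) = 44.3414
nu = 0.0440 / 44.3414 = 9.9222e-04 mol/cm^3

9.9222e-04 mol/cm^3


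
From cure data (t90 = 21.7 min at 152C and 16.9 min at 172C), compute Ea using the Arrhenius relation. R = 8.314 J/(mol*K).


T1 = 425.15 K, T2 = 445.15 K
1/T1 - 1/T2 = 1.0568e-04
ln(t1/t2) = ln(21.7/16.9) = 0.2500
Ea = 8.314 * 0.2500 / 1.0568e-04 = 19668.2731 J/mol
Ea = 19.67 kJ/mol

19.67 kJ/mol


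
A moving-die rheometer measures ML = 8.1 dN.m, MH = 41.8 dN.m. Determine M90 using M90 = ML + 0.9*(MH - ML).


M90 = ML + 0.9 * (MH - ML)
M90 = 8.1 + 0.9 * (41.8 - 8.1)
M90 = 8.1 + 0.9 * 33.7
M90 = 38.43 dN.m

38.43 dN.m


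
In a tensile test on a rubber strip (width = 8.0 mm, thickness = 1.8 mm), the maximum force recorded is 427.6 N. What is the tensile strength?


Area = width * thickness = 8.0 * 1.8 = 14.4 mm^2
TS = force / area = 427.6 / 14.4 = 29.69 MPa

29.69 MPa


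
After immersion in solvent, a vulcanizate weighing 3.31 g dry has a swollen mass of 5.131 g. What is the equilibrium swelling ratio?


Q = W_swollen / W_dry
Q = 5.131 / 3.31
Q = 1.55

Q = 1.55


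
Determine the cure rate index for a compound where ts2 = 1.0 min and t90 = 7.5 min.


CRI = 100 / (t90 - ts2)
= 100 / (7.5 - 1.0)
= 100 / 6.5
= 15.38 min^-1

15.38 min^-1


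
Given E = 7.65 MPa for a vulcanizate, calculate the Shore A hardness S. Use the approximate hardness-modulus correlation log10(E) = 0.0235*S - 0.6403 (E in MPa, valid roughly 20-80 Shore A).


log10(E) = 0.0235*S - 0.6403  =>  S = (log10(E) + 0.6403) / 0.0235
log10(7.65) = 0.883661
S = (0.883661 + 0.6403) / 0.0235 = 1.523961 / 0.0235
S = 64.8

Shore A = 64.8


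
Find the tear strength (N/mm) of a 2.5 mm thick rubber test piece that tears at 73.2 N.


Tear strength = force / thickness
= 73.2 / 2.5
= 29.28 N/mm

29.28 N/mm


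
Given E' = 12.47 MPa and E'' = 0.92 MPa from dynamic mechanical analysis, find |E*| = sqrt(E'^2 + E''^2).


|E*| = sqrt(E'^2 + E''^2)
= sqrt(12.47^2 + 0.92^2)
= sqrt(155.5009 + 0.8464)
= 12.504 MPa

12.504 MPa


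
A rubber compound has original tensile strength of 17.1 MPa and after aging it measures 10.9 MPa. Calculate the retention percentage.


Retention = aged / original * 100
= 10.9 / 17.1 * 100
= 63.7%

63.7%


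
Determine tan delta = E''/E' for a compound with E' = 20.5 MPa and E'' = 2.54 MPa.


tan delta = E'' / E'
= 2.54 / 20.5
= 0.1239

tan delta = 0.1239


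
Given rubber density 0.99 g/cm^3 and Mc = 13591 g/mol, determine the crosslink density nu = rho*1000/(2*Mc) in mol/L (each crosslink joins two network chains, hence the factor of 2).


nu = rho * 1000 / (2 * Mc)
nu = 0.99 * 1000 / (2 * 13591)
nu = 990.0 / 27182
nu = 0.0364 mol/L

0.0364 mol/L


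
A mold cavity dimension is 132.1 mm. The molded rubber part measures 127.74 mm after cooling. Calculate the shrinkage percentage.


Shrinkage = (mold - part) / mold * 100
= (132.1 - 127.74) / 132.1 * 100
= 4.36 / 132.1 * 100
= 3.3%

3.3%


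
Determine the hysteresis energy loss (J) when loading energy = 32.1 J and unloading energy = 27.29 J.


Hysteresis loss = loading - unloading
= 32.1 - 27.29
= 4.81 J

4.81 J


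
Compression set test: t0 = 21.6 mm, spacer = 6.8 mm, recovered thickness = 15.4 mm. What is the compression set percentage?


CS = (t0 - recovered) / (t0 - ts) * 100
= (21.6 - 15.4) / (21.6 - 6.8) * 100
= 6.2 / 14.8 * 100
= 41.9%

41.9%


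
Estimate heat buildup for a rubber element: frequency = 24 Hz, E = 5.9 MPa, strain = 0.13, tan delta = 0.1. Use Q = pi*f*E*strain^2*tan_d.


Q = pi * f * E * strain^2 * tan_d
= pi * 24 * 5.9 * 0.13^2 * 0.1
= pi * 24 * 5.9 * 0.0169 * 0.1
= 0.7518

Q = 0.7518


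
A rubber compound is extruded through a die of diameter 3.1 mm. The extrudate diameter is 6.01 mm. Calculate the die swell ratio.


Die swell ratio = D_extrudate / D_die
= 6.01 / 3.1
= 1.939

Die swell = 1.939


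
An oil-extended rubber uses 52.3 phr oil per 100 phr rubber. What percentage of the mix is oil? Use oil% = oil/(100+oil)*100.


Oil % = oil / (100 + oil) * 100
= 52.3 / (100 + 52.3) * 100
= 52.3 / 152.3 * 100
= 34.34%

34.34%


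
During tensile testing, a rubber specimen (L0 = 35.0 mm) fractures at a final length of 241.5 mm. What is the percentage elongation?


Elongation = (Lf - L0) / L0 * 100
= (241.5 - 35.0) / 35.0 * 100
= 206.5 / 35.0 * 100
= 590.0%

590.0%


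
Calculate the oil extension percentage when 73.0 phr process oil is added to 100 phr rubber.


Oil % = oil / (100 + oil) * 100
= 73.0 / (100 + 73.0) * 100
= 73.0 / 173.0 * 100
= 42.2%

42.2%
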